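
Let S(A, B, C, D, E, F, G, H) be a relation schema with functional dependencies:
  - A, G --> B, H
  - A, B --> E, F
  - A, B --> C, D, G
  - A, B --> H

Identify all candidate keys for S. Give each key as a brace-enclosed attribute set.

{A, B}, {A, G}

No FD produces {A}, so it must be in every candidate key.
{A, B}⁺ = {A, B, C, D, E, F, G, H}, which is every attribute, so {A, B} is a candidate key.
{A, G}⁺ = {A, B, C, D, E, F, G, H}, which is every attribute, so {A, G} is a candidate key.
No proper subset of any of these is a key, and no other minimal superkey exists.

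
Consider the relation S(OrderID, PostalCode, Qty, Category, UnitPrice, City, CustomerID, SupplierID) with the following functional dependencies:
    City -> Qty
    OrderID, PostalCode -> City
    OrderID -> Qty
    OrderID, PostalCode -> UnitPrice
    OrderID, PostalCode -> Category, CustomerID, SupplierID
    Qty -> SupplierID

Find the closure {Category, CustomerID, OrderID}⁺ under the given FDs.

{Category, CustomerID, OrderID, Qty, SupplierID}

Start with {Category, CustomerID, OrderID}.
OrderID -> Qty applies; add {Qty} → now {Category, CustomerID, OrderID, Qty}.
Qty -> SupplierID applies; add {SupplierID} → now {Category, CustomerID, OrderID, Qty, SupplierID}.
No further FD applies.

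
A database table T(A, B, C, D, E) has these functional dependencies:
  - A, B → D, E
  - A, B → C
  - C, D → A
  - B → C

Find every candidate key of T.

{A, B}, {B, D}

{B} never appears on the right of any FD, so every key must include it.
{A, B}⁺ = {A, B, C, D, E} — all of the relation — so {A, B} is a candidate key.
{B, D}⁺ = {A, B, C, D, E} — all of the relation — so {B, D} is a candidate key.
No proper subset of any of these is a key, and no other minimal superkey exists.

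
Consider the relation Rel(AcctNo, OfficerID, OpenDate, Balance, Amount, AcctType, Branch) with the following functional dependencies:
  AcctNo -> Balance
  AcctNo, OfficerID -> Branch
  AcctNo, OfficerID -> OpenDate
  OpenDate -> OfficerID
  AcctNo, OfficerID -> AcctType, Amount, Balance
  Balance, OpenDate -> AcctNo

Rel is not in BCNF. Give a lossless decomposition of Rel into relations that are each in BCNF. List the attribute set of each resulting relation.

Candidate keys of the original relation: {AcctNo, OfficerID}, {AcctNo, OpenDate}, {Balance, OpenDate}.
In {AcctNo, AcctType, Amount, Balance, Branch, OfficerID, OpenDate}, {AcctNo} is not a superkey ({AcctNo}⁺ restricted to this set is {AcctNo, Balance}), so split on AcctNo -> Balance into {AcctNo, Balance} and {AcctNo, AcctType, Amount, Branch, OfficerID, OpenDate}.
{AcctNo, Balance}: every determinant is a superkey — BCNF.
In {AcctNo, AcctType, Amount, Branch, OfficerID, OpenDate}, {OpenDate} is not a superkey ({OpenDate}⁺ restricted to this set is {OfficerID, OpenDate}), so split on OpenDate -> OfficerID into {OfficerID, OpenDate} and {AcctNo, AcctType, Amount, Branch, OpenDate}.
{OfficerID, OpenDate}: every determinant is a superkey — BCNF.
{AcctNo, AcctType, Amount, Branch, OpenDate}: every determinant is a superkey — BCNF.

{AcctNo, AcctType, Amount, Branch, OpenDate}; {AcctNo, Balance}; {OfficerID, OpenDate}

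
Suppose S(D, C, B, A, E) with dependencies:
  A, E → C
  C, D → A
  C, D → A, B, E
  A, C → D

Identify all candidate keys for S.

{A, C}, {A, E}, {C, D}

{A, C} is a candidate key since {A, C}⁺ = {A, B, C, D, E} covers every attribute.
{A, E} is a candidate key since {A, E}⁺ = {A, B, C, D, E} covers every attribute.
{C, D} is a candidate key since {C, D}⁺ = {A, B, C, D, E} covers every attribute.
Any other superkey properly contains one of these, so there are no further candidate keys.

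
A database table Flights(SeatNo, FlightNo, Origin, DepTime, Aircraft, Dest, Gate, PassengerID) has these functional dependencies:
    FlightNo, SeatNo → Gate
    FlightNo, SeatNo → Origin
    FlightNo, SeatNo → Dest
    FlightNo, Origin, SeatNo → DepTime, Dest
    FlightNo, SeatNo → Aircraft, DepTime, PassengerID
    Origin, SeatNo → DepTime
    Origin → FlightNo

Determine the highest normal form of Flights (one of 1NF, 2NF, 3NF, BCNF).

Candidate keys: {FlightNo, SeatNo}, {Origin, SeatNo}. Prime attributes: {FlightNo, Origin, SeatNo}.
Origin → FlightNo breaks BCNF: {Origin}⁺ = {FlightNo, Origin}, so {Origin} is not a superkey.
Its right-hand attributes {FlightNo} are all prime, as are those of every other non-superkey FD — the relation is in 3NF.

3NF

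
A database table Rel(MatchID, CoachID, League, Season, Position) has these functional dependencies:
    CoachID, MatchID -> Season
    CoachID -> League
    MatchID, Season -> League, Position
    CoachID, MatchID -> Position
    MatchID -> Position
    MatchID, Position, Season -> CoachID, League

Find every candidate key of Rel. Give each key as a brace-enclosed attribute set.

No FD produces {MatchID}, so it must be in every candidate key.
{CoachID, MatchID} is a candidate key since {CoachID, MatchID}⁺ = {CoachID, League, MatchID, Position, Season} covers every attribute.
{MatchID, Season} is a candidate key since {MatchID, Season}⁺ = {CoachID, League, MatchID, Position, Season} covers every attribute.
Any other superkey properly contains one of these, so there are no further candidate keys.

{CoachID, MatchID}, {MatchID, Season}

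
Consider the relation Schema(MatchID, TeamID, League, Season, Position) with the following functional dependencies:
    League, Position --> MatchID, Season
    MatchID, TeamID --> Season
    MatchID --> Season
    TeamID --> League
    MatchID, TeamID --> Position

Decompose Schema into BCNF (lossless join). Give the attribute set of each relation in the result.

Candidate keys of the original relation: {MatchID, TeamID}, {Position, TeamID}.
In {League, MatchID, Position, Season, TeamID}, {League, Position} is not a superkey ({League, Position}⁺ restricted to this set is {League, MatchID, Position, Season}), so split on League, Position --> MatchID, Season into {League, MatchID, Position, Season} and {League, Position, TeamID}.
In {League, MatchID, Position, Season}, {MatchID} is not a superkey ({MatchID}⁺ restricted to this set is {MatchID, Season}), so split on MatchID --> Season into {MatchID, Season} and {League, MatchID, Position}.
{MatchID, Season} is in BCNF.
{League, MatchID, Position} is in BCNF.
In {League, Position, TeamID}, {TeamID} is not a superkey ({TeamID}⁺ restricted to this set is {League, TeamID}), so split on TeamID --> League into {League, TeamID} and {Position, TeamID}.
{League, TeamID} is in BCNF.
{Position, TeamID} is in BCNF.

{League, MatchID, Position}; {League, TeamID}; {MatchID, Season}; {Position, TeamID}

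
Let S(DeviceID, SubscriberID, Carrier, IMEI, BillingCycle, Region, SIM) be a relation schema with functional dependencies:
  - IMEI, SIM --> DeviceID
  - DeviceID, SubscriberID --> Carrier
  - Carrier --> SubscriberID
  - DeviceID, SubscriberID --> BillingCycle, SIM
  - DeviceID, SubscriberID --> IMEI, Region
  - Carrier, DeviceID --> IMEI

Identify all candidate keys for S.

{Carrier, DeviceID} is a candidate key since {Carrier, DeviceID}⁺ = {BillingCycle, Carrier, DeviceID, IMEI, Region, SIM, SubscriberID} covers every attribute.
{DeviceID, SubscriberID} is a candidate key since {DeviceID, SubscriberID}⁺ = {BillingCycle, Carrier, DeviceID, IMEI, Region, SIM, SubscriberID} covers every attribute.
{Carrier, IMEI, SIM} is a candidate key since {Carrier, IMEI, SIM}⁺ = {BillingCycle, Carrier, DeviceID, IMEI, Region, SIM, SubscriberID} covers every attribute.
{IMEI, SIM, SubscriberID} is a candidate key since {IMEI, SIM, SubscriberID}⁺ = {BillingCycle, Carrier, DeviceID, IMEI, Region, SIM, SubscriberID} covers every attribute.
Any other superkey properly contains one of these, so there are no further candidate keys.

{Carrier, DeviceID}, {Carrier, IMEI, SIM}, {DeviceID, SubscriberID}, {IMEI, SIM, SubscriberID}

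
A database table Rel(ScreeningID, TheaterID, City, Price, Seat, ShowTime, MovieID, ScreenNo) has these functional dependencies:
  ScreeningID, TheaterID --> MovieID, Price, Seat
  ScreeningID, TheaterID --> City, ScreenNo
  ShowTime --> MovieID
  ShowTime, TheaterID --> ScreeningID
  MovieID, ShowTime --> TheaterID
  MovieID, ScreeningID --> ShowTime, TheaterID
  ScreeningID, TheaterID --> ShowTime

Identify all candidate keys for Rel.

{MovieID, ScreeningID}, {ScreeningID, TheaterID}, {ShowTime}

Closure of {ShowTime} is {City, MovieID, Price, ScreenNo, ScreeningID, Seat, ShowTime, TheaterID}, the whole schema; {ShowTime} is a candidate key.
Closure of {MovieID, ScreeningID} is {City, MovieID, Price, ScreenNo, ScreeningID, Seat, ShowTime, TheaterID}, the whole schema; {MovieID, ScreeningID} is a candidate key.
Closure of {ScreeningID, TheaterID} is {City, MovieID, Price, ScreenNo, ScreeningID, Seat, ShowTime, TheaterID}, the whole schema; {ScreeningID, TheaterID} is a candidate key.
These are minimal and exhaustive — every other superkey contains one of them.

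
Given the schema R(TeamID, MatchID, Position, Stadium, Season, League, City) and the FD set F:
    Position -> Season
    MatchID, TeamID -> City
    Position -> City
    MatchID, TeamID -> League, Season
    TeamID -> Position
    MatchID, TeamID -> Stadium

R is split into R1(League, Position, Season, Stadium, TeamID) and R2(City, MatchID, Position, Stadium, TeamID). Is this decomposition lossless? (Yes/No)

No

The shared attributes are {Position, Stadium, TeamID} and {Position, Stadium, TeamID}⁺ = {City, Position, Season, Stadium, TeamID}.
Neither R1 nor R2 is contained in that closure, so the decomposition is lossy.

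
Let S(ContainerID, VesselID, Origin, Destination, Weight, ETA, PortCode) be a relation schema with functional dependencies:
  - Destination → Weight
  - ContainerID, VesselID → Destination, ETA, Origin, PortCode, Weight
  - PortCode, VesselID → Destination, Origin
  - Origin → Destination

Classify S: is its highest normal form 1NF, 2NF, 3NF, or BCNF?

2NF

Candidate key: {ContainerID, VesselID}. Prime attributes: {ContainerID, VesselID}.
Destination → Weight: {Destination}⁺ = {Destination, Weight}, which is not all of the attributes, so the left side is not a superkey — BCNF is violated.
Destination → Weight determines the non-prime attribute {Weight} from a non-superkey — 3NF is violated.
Checking every proper subset of each key, none determines a non-prime attribute — 2NF is satisfied.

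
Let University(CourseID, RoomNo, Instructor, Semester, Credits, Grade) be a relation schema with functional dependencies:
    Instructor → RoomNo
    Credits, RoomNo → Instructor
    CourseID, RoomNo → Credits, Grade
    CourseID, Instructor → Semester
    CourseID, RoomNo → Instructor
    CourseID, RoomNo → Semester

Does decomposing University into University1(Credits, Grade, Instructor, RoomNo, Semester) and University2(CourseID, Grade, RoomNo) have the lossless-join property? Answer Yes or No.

No

Common attributes: {Grade, RoomNo}; their closure is {Grade, RoomNo}.
Neither University1 nor University2 is contained in that closure, so the decomposition is lossy.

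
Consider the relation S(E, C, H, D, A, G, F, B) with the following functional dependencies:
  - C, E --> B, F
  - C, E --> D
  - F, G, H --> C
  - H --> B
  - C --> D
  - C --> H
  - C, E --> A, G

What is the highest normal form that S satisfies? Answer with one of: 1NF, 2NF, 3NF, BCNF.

1NF

Candidate keys: {C, E}, {E, F, G, H}. Prime attributes: {C, E, F, G, H}.
F, G, H --> C breaks BCNF: {F, G, H}⁺ = {B, C, D, F, G, H}, so {F, G, H} is not a superkey.
Because {B} is non-prime and the left side of H --> B is not a superkey, the relation is not in 3NF.
The proper key subset {C} of {C, E} determines non-prime {B, D}, so the relation is not even in 2NF.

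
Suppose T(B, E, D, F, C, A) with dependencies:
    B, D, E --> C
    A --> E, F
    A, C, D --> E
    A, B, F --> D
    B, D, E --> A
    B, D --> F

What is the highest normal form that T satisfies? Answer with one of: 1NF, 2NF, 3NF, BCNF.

1NF

Candidate keys: {A, B}, {B, D, E}. Prime attributes: {A, B, D, E}.
For A --> E, F we have {A}⁺ = {A, E, F}; {A} is not a superkey, so BCNF fails.
A --> E, F determines the non-prime attribute {F} from a non-superkey — 3NF is violated.
Since {A} ⊂ {A, B} and {A}⁺ ⊇ {F} with {F} non-prime, there is a partial dependency; 2NF fails.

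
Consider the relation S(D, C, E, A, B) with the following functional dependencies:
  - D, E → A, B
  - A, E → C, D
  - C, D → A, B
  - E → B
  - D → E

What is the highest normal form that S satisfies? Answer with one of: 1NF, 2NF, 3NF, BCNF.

Candidate keys: {A, E}, {D}. Prime attributes: {A, D, E}.
For E → B we have {E}⁺ = {B, E}; {E} is not a superkey, so BCNF fails.
E → B determines the non-prime attribute {B} from a non-superkey — 3NF is violated.
Since {E} ⊂ {A, E} and {E}⁺ ⊇ {B} with {B} non-prime, there is a partial dependency; 2NF fails.

1NF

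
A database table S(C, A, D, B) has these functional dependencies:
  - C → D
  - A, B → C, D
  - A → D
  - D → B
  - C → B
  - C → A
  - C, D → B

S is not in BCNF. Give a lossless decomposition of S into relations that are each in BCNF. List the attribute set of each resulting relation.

{A, C, D}; {B, D}

Candidate keys of the original relation: {A}, {C}.
Within {A, B, C, D}: {D}⁺ ∩ {A, B, C, D} = {B, D}, not the whole set, so D → B violates BCNF; decompose into {B, D} and {A, C, D}.
{B, D}: every determinant is a superkey — BCNF.
{A, C, D}: every determinant is a superkey — BCNF.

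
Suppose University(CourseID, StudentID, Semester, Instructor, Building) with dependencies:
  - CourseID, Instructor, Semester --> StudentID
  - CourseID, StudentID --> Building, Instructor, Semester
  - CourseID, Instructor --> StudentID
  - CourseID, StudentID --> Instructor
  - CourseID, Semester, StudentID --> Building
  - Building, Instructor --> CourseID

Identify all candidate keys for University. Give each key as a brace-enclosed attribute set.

{Building, Instructor}, {CourseID, Instructor}, {CourseID, StudentID}

{Building, Instructor} is a candidate key since {Building, Instructor}⁺ = {Building, CourseID, Instructor, Semester, StudentID} covers every attribute.
{CourseID, Instructor} is a candidate key since {CourseID, Instructor}⁺ = {Building, CourseID, Instructor, Semester, StudentID} covers every attribute.
{CourseID, StudentID} is a candidate key since {CourseID, StudentID}⁺ = {Building, CourseID, Instructor, Semester, StudentID} covers every attribute.
These are minimal and exhaustive — every other superkey contains one of them.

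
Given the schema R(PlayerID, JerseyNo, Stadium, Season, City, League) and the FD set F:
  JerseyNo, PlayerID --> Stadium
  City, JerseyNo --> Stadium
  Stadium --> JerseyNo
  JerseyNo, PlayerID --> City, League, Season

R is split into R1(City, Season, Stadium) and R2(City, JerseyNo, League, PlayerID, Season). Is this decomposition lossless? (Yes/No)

No

Common attributes: {City, Season}; their closure is {City, Season}.
Neither R1 nor R2 is contained in that closure, so the decomposition is lossy.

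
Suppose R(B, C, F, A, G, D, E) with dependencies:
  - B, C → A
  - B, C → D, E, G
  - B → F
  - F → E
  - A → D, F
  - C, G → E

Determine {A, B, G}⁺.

{A, B, D, E, F, G}

Start with {A, B, G}.
B → F applies; add {F} → now {A, B, F, G}.
F → E applies; add {E} → now {A, B, E, F, G}.
A → D, F applies; add {D} → now {A, B, D, E, F, G}.
No further FD applies.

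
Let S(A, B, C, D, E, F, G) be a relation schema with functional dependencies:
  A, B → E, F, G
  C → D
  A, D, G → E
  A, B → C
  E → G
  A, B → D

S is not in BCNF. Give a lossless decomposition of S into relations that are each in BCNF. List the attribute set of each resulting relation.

Candidate key of the original relation: {A, B}.
In {A, B, C, D, E, F, G}, {C} is not a superkey ({C}⁺ restricted to this set is {C, D}), so split on C → D into {C, D} and {A, B, C, E, F, G}.
{C, D} is in BCNF.
In {A, B, C, E, F, G}, {E} is not a superkey ({E}⁺ restricted to this set is {E, G}), so split on E → G into {E, G} and {A, B, C, E, F}.
{E, G} is in BCNF.
{A, B, C, E, F} is in BCNF.

{A, B, C, E, F}; {C, D}; {E, G}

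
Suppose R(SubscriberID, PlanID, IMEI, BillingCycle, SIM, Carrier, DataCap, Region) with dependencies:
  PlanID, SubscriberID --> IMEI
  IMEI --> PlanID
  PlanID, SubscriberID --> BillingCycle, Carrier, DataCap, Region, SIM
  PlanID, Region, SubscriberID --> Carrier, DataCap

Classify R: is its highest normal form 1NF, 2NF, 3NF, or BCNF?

Candidate keys: {IMEI, SubscriberID}, {PlanID, SubscriberID}. Prime attributes: {IMEI, PlanID, SubscriberID}.
IMEI --> PlanID breaks BCNF: {IMEI}⁺ = {IMEI, PlanID}, so {IMEI} is not a superkey.
Its right-hand attributes {PlanID} are all prime, as are those of every other non-superkey FD — the relation is in 3NF.

3NF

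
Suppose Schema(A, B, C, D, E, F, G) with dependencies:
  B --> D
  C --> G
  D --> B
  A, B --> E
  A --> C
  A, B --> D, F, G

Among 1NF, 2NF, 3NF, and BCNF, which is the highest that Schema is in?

Candidate keys: {A, B}, {A, D}. Prime attributes: {A, B, D}.
B --> D breaks BCNF: {B}⁺ = {B, D}, so {B} is not a superkey.
Because {G} is non-prime and the left side of C --> G is not a superkey, the relation is not in 3NF.
{A} is a proper subset of the key {A, B}, and {A}⁺ contains the non-prime attributes {C, G} — a partial dependency, so 2NF is violated.

1NF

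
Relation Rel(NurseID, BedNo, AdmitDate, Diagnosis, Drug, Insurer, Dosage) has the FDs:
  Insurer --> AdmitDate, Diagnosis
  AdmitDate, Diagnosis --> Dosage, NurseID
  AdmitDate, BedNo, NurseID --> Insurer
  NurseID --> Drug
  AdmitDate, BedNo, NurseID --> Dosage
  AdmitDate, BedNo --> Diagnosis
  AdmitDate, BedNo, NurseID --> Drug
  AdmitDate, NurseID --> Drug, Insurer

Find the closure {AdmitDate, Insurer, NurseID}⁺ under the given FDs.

Start with {AdmitDate, Insurer, NurseID}.
Insurer --> AdmitDate, Diagnosis applies; add {Diagnosis} → now {AdmitDate, Diagnosis, Insurer, NurseID}.
AdmitDate, Diagnosis --> Dosage, NurseID applies; add {Dosage} → now {AdmitDate, Diagnosis, Dosage, Insurer, NurseID}.
NurseID --> Drug applies; add {Drug} → now {AdmitDate, Diagnosis, Dosage, Drug, Insurer, NurseID}.
No further FD applies.

{AdmitDate, Diagnosis, Dosage, Drug, Insurer, NurseID}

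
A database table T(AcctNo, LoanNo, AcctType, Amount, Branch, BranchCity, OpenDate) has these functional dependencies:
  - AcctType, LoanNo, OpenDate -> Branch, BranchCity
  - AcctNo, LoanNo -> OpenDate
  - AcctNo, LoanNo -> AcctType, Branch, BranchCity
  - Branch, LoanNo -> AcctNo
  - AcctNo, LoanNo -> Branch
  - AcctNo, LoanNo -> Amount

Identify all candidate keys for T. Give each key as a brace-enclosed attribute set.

{AcctNo, LoanNo}, {AcctType, LoanNo, OpenDate}, {Branch, LoanNo}

{LoanNo} never appears on the right of any FD, so every key must include it.
{AcctNo, LoanNo}⁺ = {AcctNo, AcctType, Amount, Branch, BranchCity, LoanNo, OpenDate} — all of the relation — so {AcctNo, LoanNo} is a candidate key.
{Branch, LoanNo}⁺ = {AcctNo, AcctType, Amount, Branch, BranchCity, LoanNo, OpenDate} — all of the relation — so {Branch, LoanNo} is a candidate key.
{AcctType, LoanNo, OpenDate}⁺ = {AcctNo, AcctType, Amount, Branch, BranchCity, LoanNo, OpenDate} — all of the relation — so {AcctType, LoanNo, OpenDate} is a candidate key.
These are minimal and exhaustive — every other superkey contains one of them.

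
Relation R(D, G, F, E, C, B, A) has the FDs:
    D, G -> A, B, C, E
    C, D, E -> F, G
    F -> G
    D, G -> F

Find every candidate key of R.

{D} never appears on the right of any FD, so every key must include it.
{D, F}⁺ = {A, B, C, D, E, F, G} — all of the relation — so {D, F} is a candidate key.
{D, G}⁺ = {A, B, C, D, E, F, G} — all of the relation — so {D, G} is a candidate key.
{C, D, E}⁺ = {A, B, C, D, E, F, G} — all of the relation — so {C, D, E} is a candidate key.
These are minimal and exhaustive — every other superkey contains one of them.

{C, D, E}, {D, F}, {D, G}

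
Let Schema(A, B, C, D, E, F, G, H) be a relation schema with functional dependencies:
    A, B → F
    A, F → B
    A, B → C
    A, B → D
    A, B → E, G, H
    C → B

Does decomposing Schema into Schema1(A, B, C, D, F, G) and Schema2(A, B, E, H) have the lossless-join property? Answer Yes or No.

The shared attributes are {A, B} and {A, B}⁺ = {A, B, C, D, E, F, G, H}.
Schema1 is contained in that closure, so Schema1 ∩ Schema2 → Schema1 holds and the join is lossless.

Yes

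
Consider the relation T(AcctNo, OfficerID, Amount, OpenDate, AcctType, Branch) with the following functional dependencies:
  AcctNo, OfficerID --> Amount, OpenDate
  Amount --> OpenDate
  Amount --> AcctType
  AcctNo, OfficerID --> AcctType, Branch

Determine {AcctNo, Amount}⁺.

{AcctNo, AcctType, Amount, OpenDate}

Start with {AcctNo, Amount}.
Amount --> OpenDate applies; add {OpenDate} → now {AcctNo, Amount, OpenDate}.
Amount --> AcctType applies; add {AcctType} → now {AcctNo, AcctType, Amount, OpenDate}.
No further FD applies.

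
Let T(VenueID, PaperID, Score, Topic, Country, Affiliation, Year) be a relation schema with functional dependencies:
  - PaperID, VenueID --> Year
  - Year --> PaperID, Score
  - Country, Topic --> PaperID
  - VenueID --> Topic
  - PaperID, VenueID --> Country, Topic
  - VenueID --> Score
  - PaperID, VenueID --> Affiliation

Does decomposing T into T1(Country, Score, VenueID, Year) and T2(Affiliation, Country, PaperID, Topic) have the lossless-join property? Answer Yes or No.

No

Common attributes: {Country}; their closure is {Country}.
The closure covers neither T1 nor T2 entirely; the join is not lossless.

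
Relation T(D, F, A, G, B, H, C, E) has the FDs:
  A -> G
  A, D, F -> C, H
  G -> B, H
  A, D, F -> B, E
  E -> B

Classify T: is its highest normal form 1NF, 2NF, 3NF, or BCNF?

1NF

Candidate key: {A, D, F}. Prime attributes: {A, D, F}.
For A -> G we have {A}⁺ = {A, B, G, H}; {A} is not a superkey, so BCNF fails.
A -> G has non-prime {G} on the right and a non-superkey on the left, so 3NF fails.
Since {A} ⊂ {A, D, F} and {A}⁺ ⊇ {B, G, H} with {B, G, H} non-prime, there is a partial dependency; 2NF fails.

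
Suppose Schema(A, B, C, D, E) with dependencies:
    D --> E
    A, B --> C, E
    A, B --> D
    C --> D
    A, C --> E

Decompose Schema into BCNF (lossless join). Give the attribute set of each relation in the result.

Candidate key of the original relation: {A, B}.
Within {A, B, C, D, E}: {D}⁺ ∩ {A, B, C, D, E} = {D, E}, not the whole set, so D --> E violates BCNF; decompose into {D, E} and {A, B, C, D}.
{D, E} is in BCNF.
Within {A, B, C, D}: {C}⁺ ∩ {A, B, C, D} = {C, D}, not the whole set, so C --> D violates BCNF; decompose into {C, D} and {A, B, C}.
{C, D} is in BCNF.
{A, B, C} is in BCNF.

{A, B, C}; {C, D}; {D, E}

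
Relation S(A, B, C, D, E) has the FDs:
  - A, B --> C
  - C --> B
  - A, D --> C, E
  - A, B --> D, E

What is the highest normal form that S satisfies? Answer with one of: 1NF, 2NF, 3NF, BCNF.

Candidate keys: {A, B}, {A, C}, {A, D}. Prime attributes: {A, B, C, D}.
C --> B breaks BCNF: {C}⁺ = {B, C}, so {C} is not a superkey.
Its right-hand attributes {B} are all prime, as are those of every other non-superkey FD — the relation is in 3NF.

3NF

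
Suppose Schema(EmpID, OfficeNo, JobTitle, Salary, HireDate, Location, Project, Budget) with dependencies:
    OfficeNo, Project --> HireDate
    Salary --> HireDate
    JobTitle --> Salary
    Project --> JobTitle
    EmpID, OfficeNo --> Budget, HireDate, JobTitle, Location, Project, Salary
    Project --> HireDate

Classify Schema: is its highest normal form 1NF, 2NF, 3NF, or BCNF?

Candidate key: {EmpID, OfficeNo}. Prime attributes: {EmpID, OfficeNo}.
OfficeNo, Project --> HireDate breaks BCNF: {OfficeNo, Project}⁺ = {HireDate, JobTitle, OfficeNo, Project, Salary}, so {OfficeNo, Project} is not a superkey.
Because {HireDate} is non-prime and the left side of OfficeNo, Project --> HireDate is not a superkey, the relation is not in 3NF.
No proper subset of a key has a non-prime attribute in its closure, so there is no partial dependency; 2NF holds.

2NF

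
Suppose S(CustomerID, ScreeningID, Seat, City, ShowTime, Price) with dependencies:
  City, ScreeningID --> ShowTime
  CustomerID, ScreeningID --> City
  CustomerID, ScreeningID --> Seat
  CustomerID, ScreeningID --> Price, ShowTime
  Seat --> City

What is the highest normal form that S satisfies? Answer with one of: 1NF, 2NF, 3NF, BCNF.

Candidate key: {CustomerID, ScreeningID}. Prime attributes: {CustomerID, ScreeningID}.
City, ScreeningID --> ShowTime: {City, ScreeningID}⁺ = {City, ScreeningID, ShowTime}, which is not all of the attributes, so the left side is not a superkey — BCNF is violated.
City, ScreeningID --> ShowTime determines the non-prime attribute {ShowTime} from a non-superkey — 3NF is violated.
Checking every proper subset of each key, none determines a non-prime attribute — 2NF is satisfied.

2NF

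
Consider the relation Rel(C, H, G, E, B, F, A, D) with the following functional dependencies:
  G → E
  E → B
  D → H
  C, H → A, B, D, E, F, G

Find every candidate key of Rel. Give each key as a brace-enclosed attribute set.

{C, D}, {C, H}

{C} never appears on the right of any FD, so every key must include it.
{C, D}⁺ = {A, B, C, D, E, F, G, H}, which is every attribute, so {C, D} is a candidate key.
{C, H}⁺ = {A, B, C, D, E, F, G, H}, which is every attribute, so {C, H} is a candidate key.
Any other superkey properly contains one of these, so there are no further candidate keys.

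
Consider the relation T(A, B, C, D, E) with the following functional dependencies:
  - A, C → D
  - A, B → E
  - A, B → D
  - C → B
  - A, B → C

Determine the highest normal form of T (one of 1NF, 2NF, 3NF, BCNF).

Candidate keys: {A, B}, {A, C}. Prime attributes: {A, B, C}.
For C → B we have {C}⁺ = {B, C}; {C} is not a superkey, so BCNF fails.
Since {B} ⊆ prime attributes and every other non-superkey FD also has a prime right side, the schema is in 3NF.

3NF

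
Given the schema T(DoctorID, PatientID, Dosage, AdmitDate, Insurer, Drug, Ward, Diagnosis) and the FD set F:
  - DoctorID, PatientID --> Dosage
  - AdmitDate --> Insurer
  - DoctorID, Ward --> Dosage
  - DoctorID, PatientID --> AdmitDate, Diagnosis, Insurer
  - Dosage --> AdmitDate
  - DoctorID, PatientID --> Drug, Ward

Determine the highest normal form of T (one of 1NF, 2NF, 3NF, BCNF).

Candidate key: {DoctorID, PatientID}. Prime attributes: {DoctorID, PatientID}.
For AdmitDate --> Insurer we have {AdmitDate}⁺ = {AdmitDate, Insurer}; {AdmitDate} is not a superkey, so BCNF fails.
AdmitDate --> Insurer determines the non-prime attribute {Insurer} from a non-superkey — 3NF is violated.
No proper subset of a key has a non-prime attribute in its closure, so there is no partial dependency; 2NF holds.

2NF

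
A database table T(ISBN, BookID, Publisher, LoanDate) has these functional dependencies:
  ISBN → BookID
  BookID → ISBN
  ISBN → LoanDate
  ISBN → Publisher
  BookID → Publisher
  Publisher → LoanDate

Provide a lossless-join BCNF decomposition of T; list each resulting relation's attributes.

{BookID, ISBN, Publisher}; {LoanDate, Publisher}

Candidate keys of the original relation: {BookID}, {ISBN}.
Within {BookID, ISBN, LoanDate, Publisher}: {Publisher}⁺ ∩ {BookID, ISBN, LoanDate, Publisher} = {LoanDate, Publisher}, not the whole set, so Publisher → LoanDate violates BCNF; decompose into {LoanDate, Publisher} and {BookID, ISBN, Publisher}.
{LoanDate, Publisher} has no BCNF violation.
{BookID, ISBN, Publisher} has no BCNF violation.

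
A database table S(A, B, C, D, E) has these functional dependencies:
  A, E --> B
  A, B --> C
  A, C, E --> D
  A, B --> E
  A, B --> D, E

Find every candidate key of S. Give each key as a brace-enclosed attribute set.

{A, B}, {A, E}

No FD produces {A}, so it must be in every candidate key.
Closure of {A, B} is {A, B, C, D, E}, the whole schema; {A, B} is a candidate key.
Closure of {A, E} is {A, B, C, D, E}, the whole schema; {A, E} is a candidate key.
Any other superkey properly contains one of these, so there are no further candidate keys.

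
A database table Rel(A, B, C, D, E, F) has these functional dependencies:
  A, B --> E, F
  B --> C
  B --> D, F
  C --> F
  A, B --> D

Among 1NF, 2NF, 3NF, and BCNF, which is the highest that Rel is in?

Candidate key: {A, B}. Prime attributes: {A, B}.
B --> C breaks BCNF: {B}⁺ = {B, C, D, F}, so {B} is not a superkey.
Because {C} is non-prime and the left side of B --> C is not a superkey, the relation is not in 3NF.
{B} is a proper subset of the key {A, B}, and {B}⁺ contains the non-prime attributes {C, D, F} — a partial dependency, so 2NF is violated.

1NF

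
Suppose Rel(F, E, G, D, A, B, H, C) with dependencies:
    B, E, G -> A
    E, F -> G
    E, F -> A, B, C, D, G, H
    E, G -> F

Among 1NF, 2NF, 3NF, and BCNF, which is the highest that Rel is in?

Candidate keys: {E, F}, {E, G}. Prime attributes: {E, F, G}.
The left-hand side of every FD is a superkey, so BCNF is satisfied.

BCNF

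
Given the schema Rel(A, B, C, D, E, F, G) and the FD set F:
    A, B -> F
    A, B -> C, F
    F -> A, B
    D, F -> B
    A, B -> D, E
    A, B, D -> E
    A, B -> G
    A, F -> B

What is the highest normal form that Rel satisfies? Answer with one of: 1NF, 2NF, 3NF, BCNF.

BCNF

Candidate keys: {A, B}, {F}. Prime attributes: {A, B, F}.
Each dependency's left side is a superkey — BCNF holds.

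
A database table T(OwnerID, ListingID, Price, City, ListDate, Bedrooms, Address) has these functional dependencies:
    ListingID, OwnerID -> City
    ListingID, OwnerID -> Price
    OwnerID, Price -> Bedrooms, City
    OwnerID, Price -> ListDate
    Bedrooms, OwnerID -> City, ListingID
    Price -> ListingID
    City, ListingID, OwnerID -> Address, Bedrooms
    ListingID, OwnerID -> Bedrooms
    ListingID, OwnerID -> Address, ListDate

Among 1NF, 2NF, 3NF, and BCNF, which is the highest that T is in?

Candidate keys: {Bedrooms, OwnerID}, {ListingID, OwnerID}, {OwnerID, Price}. Prime attributes: {Bedrooms, ListingID, OwnerID, Price}.
Price -> ListingID: {Price}⁺ = {ListingID, Price}, which is not all of the attributes, so the left side is not a superkey — BCNF is violated.
But every attribute on its right side ({ListingID}) is prime, and the same holds for every other non-superkey FD, so 3NF still holds.

3NF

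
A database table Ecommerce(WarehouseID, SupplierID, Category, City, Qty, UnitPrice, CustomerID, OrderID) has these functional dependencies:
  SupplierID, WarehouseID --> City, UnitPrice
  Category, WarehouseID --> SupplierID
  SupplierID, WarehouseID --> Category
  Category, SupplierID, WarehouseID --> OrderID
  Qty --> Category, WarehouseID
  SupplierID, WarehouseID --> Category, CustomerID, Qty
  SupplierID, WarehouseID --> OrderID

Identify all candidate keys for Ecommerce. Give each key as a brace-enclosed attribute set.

Closure of {Qty} is {Category, City, CustomerID, OrderID, Qty, SupplierID, UnitPrice, WarehouseID}, the whole schema; {Qty} is a candidate key.
Closure of {Category, WarehouseID} is {Category, City, CustomerID, OrderID, Qty, SupplierID, UnitPrice, WarehouseID}, the whole schema; {Category, WarehouseID} is a candidate key.
Closure of {SupplierID, WarehouseID} is {Category, City, CustomerID, OrderID, Qty, SupplierID, UnitPrice, WarehouseID}, the whole schema; {SupplierID, WarehouseID} is a candidate key.
Any other superkey properly contains one of these, so there are no further candidate keys.

{Category, WarehouseID}, {Qty}, {SupplierID, WarehouseID}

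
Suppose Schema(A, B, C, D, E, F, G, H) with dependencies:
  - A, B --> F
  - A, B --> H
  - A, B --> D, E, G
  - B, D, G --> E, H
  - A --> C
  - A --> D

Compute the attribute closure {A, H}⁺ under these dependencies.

Start with {A, H}.
A --> C applies; add {C} → now {A, C, H}.
A --> D applies; add {D} → now {A, C, D, H}.
No further FD applies.

{A, C, D, H}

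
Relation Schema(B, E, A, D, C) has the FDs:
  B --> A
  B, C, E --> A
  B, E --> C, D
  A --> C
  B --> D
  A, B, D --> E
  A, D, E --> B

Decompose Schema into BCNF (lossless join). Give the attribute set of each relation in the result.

Candidate keys of the original relation: {A, D, E}, {B}.
In {A, B, C, D, E}, {A} is not a superkey ({A}⁺ restricted to this set is {A, C}), so split on A --> C into {A, C} and {A, B, D, E}.
{A, C} has no BCNF violation.
{A, B, D, E} has no BCNF violation.

{A, B, D, E}; {A, C}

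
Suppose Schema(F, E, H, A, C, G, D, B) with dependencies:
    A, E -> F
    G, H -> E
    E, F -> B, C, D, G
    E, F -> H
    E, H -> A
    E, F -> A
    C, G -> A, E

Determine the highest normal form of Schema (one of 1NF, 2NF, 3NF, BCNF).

BCNF

Candidate keys: {A, E}, {C, G}, {E, F}, {E, H}, {G, H}. Prime attributes: {A, C, E, F, G, H}.
Every FD has a superkey on the left, so the relation is in BCNF.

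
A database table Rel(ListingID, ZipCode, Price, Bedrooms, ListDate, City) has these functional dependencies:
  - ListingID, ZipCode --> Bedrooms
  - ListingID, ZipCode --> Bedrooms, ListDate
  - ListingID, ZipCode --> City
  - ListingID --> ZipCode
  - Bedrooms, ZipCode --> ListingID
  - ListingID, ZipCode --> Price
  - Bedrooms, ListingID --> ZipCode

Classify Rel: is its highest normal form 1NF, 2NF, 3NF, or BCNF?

BCNF

Candidate keys: {Bedrooms, ZipCode}, {ListingID}. Prime attributes: {Bedrooms, ListingID, ZipCode}.
Every FD has a superkey on the left, so the relation is in BCNF.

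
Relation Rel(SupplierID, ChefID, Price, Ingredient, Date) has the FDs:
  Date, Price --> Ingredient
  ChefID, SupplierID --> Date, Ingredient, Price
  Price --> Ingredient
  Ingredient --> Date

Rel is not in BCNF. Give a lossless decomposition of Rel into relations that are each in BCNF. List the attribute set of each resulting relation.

Candidate key of the original relation: {ChefID, SupplierID}.
{ChefID, Date, Ingredient, Price, SupplierID}: {Date, Price} determines {Date, Ingredient, Price} here but is not a superkey — split on Date, Price --> Ingredient, giving {Date, Ingredient, Price} and {ChefID, Date, Price, SupplierID}.
{Date, Ingredient, Price}: {Ingredient} determines {Date, Ingredient} here but is not a superkey — split on Ingredient --> Date, giving {Date, Ingredient} and {Ingredient, Price}.
{Date, Ingredient} is in BCNF.
{Ingredient, Price} is in BCNF.
{ChefID, Date, Price, SupplierID}: {Price} determines {Date, Price} here but is not a superkey — split on Price --> Date, giving {Date, Price} and {ChefID, Price, SupplierID}.
{Date, Price} is in BCNF.
{ChefID, Price, SupplierID} is in BCNF.

{ChefID, Price, SupplierID}; {Date, Ingredient}; {Date, Price}; {Ingredient, Price}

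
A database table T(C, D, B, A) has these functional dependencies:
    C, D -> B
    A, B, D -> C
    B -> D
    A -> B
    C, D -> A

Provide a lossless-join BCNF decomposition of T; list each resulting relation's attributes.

Candidate keys of the original relation: {A}, {B, C}, {C, D}.
Within {A, B, C, D}: {B}⁺ ∩ {A, B, C, D} = {B, D}, not the whole set, so B -> D violates BCNF; decompose into {B, D} and {A, B, C}.
{B, D} is in BCNF.
{A, B, C} is in BCNF.

{A, B, C}; {B, D}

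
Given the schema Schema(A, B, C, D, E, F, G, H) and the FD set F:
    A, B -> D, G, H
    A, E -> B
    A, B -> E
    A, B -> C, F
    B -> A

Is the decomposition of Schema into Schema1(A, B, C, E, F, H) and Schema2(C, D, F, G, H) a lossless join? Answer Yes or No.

The shared attributes are {C, F, H} and {C, F, H}⁺ = {C, F, H}.
Schema1 ⊄ {C, F, H} and Schema2 ⊄ {C, F, H}, so the split is lossy.

No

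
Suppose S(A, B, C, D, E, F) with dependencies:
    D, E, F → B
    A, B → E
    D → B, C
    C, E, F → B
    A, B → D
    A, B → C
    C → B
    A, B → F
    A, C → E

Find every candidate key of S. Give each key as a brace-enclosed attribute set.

{A, B}, {A, C}, {A, D}

{A} never appears on the right of any FD, so every key must include it.
{A, B}⁺ = {A, B, C, D, E, F}, which is every attribute, so {A, B} is a candidate key.
{A, C}⁺ = {A, B, C, D, E, F}, which is every attribute, so {A, C} is a candidate key.
{A, D}⁺ = {A, B, C, D, E, F}, which is every attribute, so {A, D} is a candidate key.
These are minimal and exhaustive — every other superkey contains one of them.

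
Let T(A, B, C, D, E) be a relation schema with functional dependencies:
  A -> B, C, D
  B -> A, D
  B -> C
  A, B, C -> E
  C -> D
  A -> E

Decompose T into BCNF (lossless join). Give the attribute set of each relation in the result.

Candidate keys of the original relation: {A}, {B}.
In {A, B, C, D, E}, {C} is not a superkey ({C}⁺ restricted to this set is {C, D}), so split on C -> D into {C, D} and {A, B, C, E}.
{C, D}: every determinant is a superkey — BCNF.
{A, B, C, E}: every determinant is a superkey — BCNF.

{A, B, C, E}; {C, D}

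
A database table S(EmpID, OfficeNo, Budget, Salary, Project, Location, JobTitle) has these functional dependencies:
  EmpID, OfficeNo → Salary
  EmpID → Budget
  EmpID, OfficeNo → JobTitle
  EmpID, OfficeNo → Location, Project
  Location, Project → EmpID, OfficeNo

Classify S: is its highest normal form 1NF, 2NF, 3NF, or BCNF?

Candidate keys: {EmpID, OfficeNo}, {Location, Project}. Prime attributes: {EmpID, Location, OfficeNo, Project}.
EmpID → Budget breaks BCNF: {EmpID}⁺ = {Budget, EmpID}, so {EmpID} is not a superkey.
EmpID → Budget has non-prime {Budget} on the right and a non-superkey on the left, so 3NF fails.
{EmpID} is a proper subset of the key {EmpID, OfficeNo}, and {EmpID}⁺ contains the non-prime attribute {Budget} — a partial dependency, so 2NF is violated.

1NF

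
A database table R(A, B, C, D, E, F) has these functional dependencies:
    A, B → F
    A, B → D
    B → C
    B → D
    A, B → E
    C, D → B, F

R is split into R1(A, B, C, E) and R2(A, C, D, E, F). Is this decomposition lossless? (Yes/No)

R1 ∩ R2 = {A, C, E}; its closure under F is {A, C, E}.
The closure covers neither R1 nor R2 entirely; the join is not lossless.

No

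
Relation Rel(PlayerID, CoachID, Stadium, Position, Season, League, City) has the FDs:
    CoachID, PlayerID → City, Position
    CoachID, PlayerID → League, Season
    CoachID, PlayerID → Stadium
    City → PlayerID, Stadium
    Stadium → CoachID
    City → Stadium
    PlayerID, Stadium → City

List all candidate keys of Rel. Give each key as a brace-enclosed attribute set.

{City}, {CoachID, PlayerID}, {PlayerID, Stadium}

{City} is a candidate key since {City}⁺ = {City, CoachID, League, PlayerID, Position, Season, Stadium} covers every attribute.
{CoachID, PlayerID} is a candidate key since {CoachID, PlayerID}⁺ = {City, CoachID, League, PlayerID, Position, Season, Stadium} covers every attribute.
{PlayerID, Stadium} is a candidate key since {PlayerID, Stadium}⁺ = {City, CoachID, League, PlayerID, Position, Season, Stadium} covers every attribute.
These are minimal and exhaustive — every other superkey contains one of them.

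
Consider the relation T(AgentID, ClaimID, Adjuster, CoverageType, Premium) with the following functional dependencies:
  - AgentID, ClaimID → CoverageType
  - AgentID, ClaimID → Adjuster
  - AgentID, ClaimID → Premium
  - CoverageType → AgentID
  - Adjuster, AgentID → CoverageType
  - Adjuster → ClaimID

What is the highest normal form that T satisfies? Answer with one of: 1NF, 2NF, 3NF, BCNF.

Candidate keys: {Adjuster, AgentID}, {Adjuster, CoverageType}, {AgentID, ClaimID}, {ClaimID, CoverageType}. Prime attributes: {Adjuster, AgentID, ClaimID, CoverageType}.
CoverageType → AgentID: {CoverageType}⁺ = {AgentID, CoverageType}, which is not all of the attributes, so the left side is not a superkey — BCNF is violated.
But every attribute on its right side ({AgentID}) is prime, and the same holds for every other non-superkey FD, so 3NF still holds.

3NF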